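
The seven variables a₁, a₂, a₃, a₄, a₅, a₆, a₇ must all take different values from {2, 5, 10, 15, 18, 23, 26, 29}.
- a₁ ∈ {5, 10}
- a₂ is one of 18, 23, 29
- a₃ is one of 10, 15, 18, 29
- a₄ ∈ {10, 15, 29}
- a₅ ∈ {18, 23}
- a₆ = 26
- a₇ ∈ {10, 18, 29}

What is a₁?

a₆ must be 26 (only option left).
The 6 still-open variables together cover exactly {5, 10, 15, 18, 23, 29} — 6 values for 6 variables — and 5 appears only in a₁'s list, so a₁ = 5.

5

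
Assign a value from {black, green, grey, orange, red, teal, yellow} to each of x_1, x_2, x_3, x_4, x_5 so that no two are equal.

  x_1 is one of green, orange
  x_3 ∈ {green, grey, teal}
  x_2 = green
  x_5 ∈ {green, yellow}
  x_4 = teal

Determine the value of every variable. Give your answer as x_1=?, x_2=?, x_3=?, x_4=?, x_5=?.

x_2 must be green (only option left). So x_1, x_3, x_5 can't be green.
x_4's domain is down to {teal}, so x_4 = teal. Eliminate teal elsewhere: x_3.
x_5's domain is down to {yellow}, so x_5 = yellow.
That leaves x_1 = orange.
x_3 must be grey (only option left).

x_1=orange, x_2=green, x_3=grey, x_4=teal, x_5=yellow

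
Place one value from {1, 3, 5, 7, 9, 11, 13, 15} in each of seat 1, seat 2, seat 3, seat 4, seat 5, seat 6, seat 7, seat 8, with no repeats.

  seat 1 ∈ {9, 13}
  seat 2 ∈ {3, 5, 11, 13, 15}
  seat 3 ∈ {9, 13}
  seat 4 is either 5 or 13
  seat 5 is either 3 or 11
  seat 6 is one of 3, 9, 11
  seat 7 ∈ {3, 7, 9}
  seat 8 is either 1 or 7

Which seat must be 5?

The 8 variables draw from only 8 values {1, 3, 5, 7, 9, 11, 13, 15}, so each is used; only seat 8 can be 1, hence seat 8 = 1.
The 7 still-open variables together cover exactly {3, 5, 7, 9, 11, 13, 15} — 7 values for 7 variables — and 7 appears only in seat 7's list, so seat 7 = 7.
Among the 6 still-open variables, 15 fits only seat 2 (and all 6 values in {3, 5, 9, 11, 13, 15} must be used), so seat 2 = 15.
Among the 5 still-open variables, 5 fits only seat 4 (and all 5 values in {3, 5, 9, 11, 13} must be used), so seat 4 = 5.

seat 4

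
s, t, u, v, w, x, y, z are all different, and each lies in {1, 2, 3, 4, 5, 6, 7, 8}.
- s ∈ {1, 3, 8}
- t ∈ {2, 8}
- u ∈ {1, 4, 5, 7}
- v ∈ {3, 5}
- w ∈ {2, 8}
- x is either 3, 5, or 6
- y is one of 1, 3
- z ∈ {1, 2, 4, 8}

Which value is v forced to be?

The 8 variables draw from only 8 values {1, 2, 3, 4, 5, 6, 7, 8}, so each is used; only x can be 6, hence x = 6.
The 7 still-open variables draw from only 7 values {1, 2, 3, 4, 5, 7, 8}, so each is used; only u can be 7, hence u = 7.
Among the 6 still-open variables, 4 fits only z (and all 6 values in {1, 2, 3, 4, 5, 8} must be used), so z = 4.
Among the 5 still-open variables, 5 fits only v (and all 5 values in {1, 2, 3, 5, 8} must be used), so v = 5.

5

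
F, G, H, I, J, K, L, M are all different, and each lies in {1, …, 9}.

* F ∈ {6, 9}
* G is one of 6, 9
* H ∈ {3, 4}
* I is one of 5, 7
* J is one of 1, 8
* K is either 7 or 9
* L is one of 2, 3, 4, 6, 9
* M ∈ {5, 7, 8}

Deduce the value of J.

1

F and G share exactly the 2 values {6, 9}; by pigeonhole those values go to them, so strike 6, 9 from K, L.
K has just one choice, so K = 7. So I, M can't be 7.
I has just one choice, so I = 5. Remove 5 from M.
M has just one choice, so M = 8. Strike 8 from J.
So J = 1.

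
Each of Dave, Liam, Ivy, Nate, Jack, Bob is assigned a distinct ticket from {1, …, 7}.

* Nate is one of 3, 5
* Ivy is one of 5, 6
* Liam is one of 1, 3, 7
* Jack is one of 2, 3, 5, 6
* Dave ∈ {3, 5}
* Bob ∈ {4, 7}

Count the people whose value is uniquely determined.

The 2 variables Dave and Nate are confined to {3, 5}, which locks those values in; drop them from Liam, Ivy, Jack.
Ivy's domain is down to {6}, so Ivy = 6. Remove 6 from Jack.
That leaves Jack = 2.
Determined: Ivy=6, Jack=2. The other people each still have more than one consistent value. That makes 2.

2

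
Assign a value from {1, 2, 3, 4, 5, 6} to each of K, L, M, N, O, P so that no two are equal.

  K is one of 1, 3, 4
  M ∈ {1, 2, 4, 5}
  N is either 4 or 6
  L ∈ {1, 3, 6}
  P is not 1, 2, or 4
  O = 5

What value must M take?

2

O's domain is down to {5}, so O = 5. Remove 5 from M, P.
Among the 5 still-open variables, 2 fits only M (and all 5 values in {1, 2, 3, 4, 6} must be used), so M = 2.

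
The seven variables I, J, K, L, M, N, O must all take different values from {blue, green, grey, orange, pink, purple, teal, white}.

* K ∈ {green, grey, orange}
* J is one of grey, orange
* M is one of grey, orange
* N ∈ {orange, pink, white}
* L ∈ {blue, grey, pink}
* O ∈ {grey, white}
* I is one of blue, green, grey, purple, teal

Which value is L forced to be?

blue

J and M between them cover only {grey, orange} — a naked pair. Remove those values from I, K, L, N, O.
K must be green (only option left). Eliminate green elsewhere: I.
O must be white (only option left). So N can't be white.
N's domain is down to {pink}, so N = pink. Strike pink from L.
So L = blue.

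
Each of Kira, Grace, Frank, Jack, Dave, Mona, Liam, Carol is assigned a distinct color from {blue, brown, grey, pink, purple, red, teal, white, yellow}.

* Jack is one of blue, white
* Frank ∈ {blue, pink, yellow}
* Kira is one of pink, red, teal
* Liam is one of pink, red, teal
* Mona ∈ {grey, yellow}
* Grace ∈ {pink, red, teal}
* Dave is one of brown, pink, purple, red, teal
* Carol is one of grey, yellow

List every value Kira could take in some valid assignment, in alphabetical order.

Mona and Carol between them cover only {grey, yellow} — a naked pair. Remove those values from Frank.
Kira, Grace, Liam share exactly the 3 values {pink, red, teal}; by pigeonhole those values go to them, so strike pink, red, teal from Frank, Dave.
Frank has just one choice, so Frank = blue. Remove blue from Jack.
Jack's domain is down to {white}, so Jack = white.
No further eliminations apply; Kira can still be any of pink, red, teal.

pink, red, teal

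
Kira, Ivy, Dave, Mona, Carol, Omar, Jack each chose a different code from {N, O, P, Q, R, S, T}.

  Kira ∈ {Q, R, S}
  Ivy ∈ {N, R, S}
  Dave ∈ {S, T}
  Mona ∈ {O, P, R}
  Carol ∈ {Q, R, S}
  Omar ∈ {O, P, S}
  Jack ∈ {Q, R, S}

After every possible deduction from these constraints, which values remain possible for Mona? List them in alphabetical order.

Among the 7 variables, N fits only Ivy (and all 7 values in {N, O, P, Q, R, S, T} must be used), so Ivy = N.
Among the 6 still-open variables, T fits only Dave (and all 6 values in {O, P, Q, R, S, T} must be used), so Dave = T.
Kira, Carol, Jack between them cover only {Q, R, S} — a naked triple. Remove those values from Mona, Omar.
No further eliminations apply; Mona can still be any of O, P.

O, P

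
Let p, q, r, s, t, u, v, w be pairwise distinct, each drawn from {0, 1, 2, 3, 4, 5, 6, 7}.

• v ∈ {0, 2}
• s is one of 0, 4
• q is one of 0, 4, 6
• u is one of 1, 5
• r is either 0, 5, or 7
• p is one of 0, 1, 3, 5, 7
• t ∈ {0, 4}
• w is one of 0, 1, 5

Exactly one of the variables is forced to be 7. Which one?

The 8 variables together cover exactly {0, 1, 2, 3, 4, 5, 6, 7} — 8 values for 8 variables — and 2 appears only in v's list, so v = 2.
The 7 still-open variables together cover exactly {0, 1, 3, 4, 5, 6, 7} — 7 values for 7 variables — and 3 appears only in p's list, so p = 3.
The 6 still-open variables draw from only 6 values {0, 1, 4, 5, 6, 7}, so each is used; only q can be 6, hence q = 6.
The 5 still-open variables together cover exactly {0, 1, 4, 5, 7} — 5 values for 5 variables — and 7 appears only in r's list, so r = 7.

r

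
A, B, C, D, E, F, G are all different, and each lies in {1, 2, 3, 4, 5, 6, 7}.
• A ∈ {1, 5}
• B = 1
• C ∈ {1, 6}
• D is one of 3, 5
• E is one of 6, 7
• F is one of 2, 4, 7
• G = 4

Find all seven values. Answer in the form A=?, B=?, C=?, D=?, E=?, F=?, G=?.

B must be 1 (only option left). So A, C can't be 1.
C's domain is down to {6}, so C = 6. So E can't be 6.
E has just one choice, so E = 7. Remove 7 from F.
G's domain is down to {4}, so G = 4. Strike 4 from F.
A's domain is down to {5}, so A = 5. So D can't be 5.
D must be 3 (only option left).
F must be 2 (only option left).

A=5, B=1, C=6, D=3, E=7, F=2, G=4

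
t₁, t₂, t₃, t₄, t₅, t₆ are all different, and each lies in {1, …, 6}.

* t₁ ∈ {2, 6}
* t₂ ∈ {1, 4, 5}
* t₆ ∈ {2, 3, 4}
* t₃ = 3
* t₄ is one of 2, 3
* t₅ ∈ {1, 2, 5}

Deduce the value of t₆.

t₃'s domain is down to {3}, so t₃ = 3. Strike 3 from t₄, t₆.
t₄ must be 2 (only option left). Remove 2 from t₁, t₅, t₆.
So t₆ = 4.

4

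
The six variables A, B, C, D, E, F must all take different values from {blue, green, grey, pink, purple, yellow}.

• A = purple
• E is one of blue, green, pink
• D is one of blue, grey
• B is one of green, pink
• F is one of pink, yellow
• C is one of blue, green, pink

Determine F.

yellow

A's domain is down to {purple}, so A = purple.
The 5 still-open variables together cover exactly {blue, green, grey, pink, yellow} — 5 values for 5 variables — and grey appears only in D's list, so D = grey.
The 4 still-open variables draw from only 4 values {blue, green, pink, yellow}, so each is used; only F can be yellow, hence F = yellow.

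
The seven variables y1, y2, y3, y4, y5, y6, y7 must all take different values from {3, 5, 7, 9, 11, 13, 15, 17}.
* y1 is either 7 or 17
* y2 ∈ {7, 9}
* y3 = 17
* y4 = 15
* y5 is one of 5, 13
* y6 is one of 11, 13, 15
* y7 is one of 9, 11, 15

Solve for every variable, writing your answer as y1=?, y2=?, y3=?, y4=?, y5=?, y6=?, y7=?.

y1=7, y2=9, y3=17, y4=15, y5=5, y6=13, y7=11

y3's domain is down to {17}, so y3 = 17. So y1 can't be 17.
y4 must be 15 (only option left). Remove 15 from y6, y7.
y1 must be 7 (only option left). Eliminate 7 elsewhere: y2.
y2 has just one choice, so y2 = 9. Eliminate 9 elsewhere: y7.
y7 has just one choice, so y7 = 11. Remove 11 from y6.
y6's domain is down to {13}, so y6 = 13. Eliminate 13 elsewhere: y5.
That leaves y5 = 5.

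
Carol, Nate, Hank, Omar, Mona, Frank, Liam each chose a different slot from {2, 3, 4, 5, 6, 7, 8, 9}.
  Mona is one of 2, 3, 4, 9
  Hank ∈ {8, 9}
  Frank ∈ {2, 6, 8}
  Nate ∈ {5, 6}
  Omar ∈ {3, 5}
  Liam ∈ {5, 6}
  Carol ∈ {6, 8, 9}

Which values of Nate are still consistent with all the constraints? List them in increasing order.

The 7 variables together cover exactly {2, 3, 4, 5, 6, 8, 9} — 7 values for 7 variables — and 4 appears only in Mona's list, so Mona = 4.
The 6 still-open variables draw from only 6 values {2, 3, 5, 6, 8, 9}, so each is used; only Frank can be 2, hence Frank = 2.
Among the 5 still-open variables, 3 fits only Omar (and all 5 values in {3, 5, 6, 8, 9} must be used), so Omar = 3.
The 2 variables Nate and Liam are confined to {5, 6}, which locks those values in; drop them from Carol.
No further eliminations apply; Nate can still be any of 5, 6.

5, 6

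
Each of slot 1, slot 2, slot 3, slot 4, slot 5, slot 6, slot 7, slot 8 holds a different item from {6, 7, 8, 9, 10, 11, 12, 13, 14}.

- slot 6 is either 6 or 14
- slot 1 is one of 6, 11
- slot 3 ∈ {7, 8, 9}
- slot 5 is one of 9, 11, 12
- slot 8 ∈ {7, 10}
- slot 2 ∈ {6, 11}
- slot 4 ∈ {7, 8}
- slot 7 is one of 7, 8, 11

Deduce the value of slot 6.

14

The 8 variables draw from only 8 values {6, 7, 8, 9, 10, 11, 12, 14}, so each is used; only slot 8 can be 10, hence slot 8 = 10.
Among the 7 still-open variables, 12 fits only slot 5 (and all 7 values in {6, 7, 8, 9, 11, 12, 14} must be used), so slot 5 = 12.
The 6 still-open variables together cover exactly {6, 7, 8, 9, 11, 14} — 6 values for 6 variables — and 9 appears only in slot 3's list, so slot 3 = 9.
Among the 5 still-open variables, 14 fits only slot 6 (and all 5 values in {6, 7, 8, 11, 14} must be used), so slot 6 = 14.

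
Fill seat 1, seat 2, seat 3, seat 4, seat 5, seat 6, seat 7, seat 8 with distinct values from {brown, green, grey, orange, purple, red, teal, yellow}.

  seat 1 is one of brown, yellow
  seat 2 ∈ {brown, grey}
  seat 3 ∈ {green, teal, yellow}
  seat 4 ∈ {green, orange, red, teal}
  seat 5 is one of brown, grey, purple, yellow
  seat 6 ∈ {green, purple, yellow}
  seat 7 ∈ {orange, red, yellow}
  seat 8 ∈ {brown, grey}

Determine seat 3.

seat 2 and seat 8 share exactly the 2 values {brown, grey}; by pigeonhole those values go to them, so strike brown, grey from seat 1, seat 5.
seat 1's domain is down to {yellow}, so seat 1 = yellow. So seat 3, seat 5, seat 6, seat 7 can't be yellow.
seat 5 has just one choice, so seat 5 = purple. So seat 6 can't be purple.
seat 6's domain is down to {green}, so seat 6 = green. So seat 3, seat 4 can't be green.
So seat 3 = teal.

teal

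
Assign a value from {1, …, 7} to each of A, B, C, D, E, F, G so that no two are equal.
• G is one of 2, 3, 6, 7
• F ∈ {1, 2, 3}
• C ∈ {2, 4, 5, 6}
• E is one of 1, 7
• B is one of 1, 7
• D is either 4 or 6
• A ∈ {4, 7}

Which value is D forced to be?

6

The 7 variables draw from only 7 values {1, 2, 3, 4, 5, 6, 7}, so each is used; only C can be 5, hence C = 5.
B and E between them cover only {1, 7} — a naked pair. Remove those values from A, F, G.
A has just one choice, so A = 4. Eliminate 4 elsewhere: D.
So D = 6.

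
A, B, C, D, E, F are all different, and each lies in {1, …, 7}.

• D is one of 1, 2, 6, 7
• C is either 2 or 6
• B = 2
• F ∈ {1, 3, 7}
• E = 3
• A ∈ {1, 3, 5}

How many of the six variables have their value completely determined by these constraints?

4

B must be 2 (only option left). So C, D can't be 2.
C must be 6 (only option left). So D can't be 6.
That leaves E = 3. Remove 3 from A, F.
The 3 still-open variables draw from only 3 values {1, 5, 7}, so each is used; only A can be 5, hence A = 5.
Determined: A=5, B=2, C=6, E=3. The other variables each still have more than one consistent value. That makes 4.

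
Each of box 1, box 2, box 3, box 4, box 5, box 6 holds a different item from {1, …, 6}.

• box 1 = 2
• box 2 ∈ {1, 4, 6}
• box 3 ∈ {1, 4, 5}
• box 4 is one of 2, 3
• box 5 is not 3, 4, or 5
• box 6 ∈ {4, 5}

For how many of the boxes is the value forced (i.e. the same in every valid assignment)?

2

box 1 has just one choice, so box 1 = 2. Eliminate 2 elsewhere: box 4, box 5.
That leaves box 4 = 3.
Determined: box 1=2, box 4=3. The other boxes each still have more than one consistent value. That makes 2.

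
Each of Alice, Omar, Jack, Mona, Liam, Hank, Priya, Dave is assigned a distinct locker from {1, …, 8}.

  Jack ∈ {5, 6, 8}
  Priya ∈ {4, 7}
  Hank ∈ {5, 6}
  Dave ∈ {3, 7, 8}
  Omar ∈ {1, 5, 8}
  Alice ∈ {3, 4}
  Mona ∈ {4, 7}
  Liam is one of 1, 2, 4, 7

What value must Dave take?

8

Among the 8 variables, 2 fits only Liam (and all 8 values in {1, 2, 3, 4, 5, 6, 7, 8} must be used), so Liam = 2.
The 7 still-open variables draw from only 7 values {1, 3, 4, 5, 6, 7, 8}, so each is used; only Omar can be 1, hence Omar = 1.
Mona and Priya between them cover only {4, 7} — a naked pair. Remove those values from Alice, Dave.
Alice has just one choice, so Alice = 3. Remove 3 from Dave.
So Dave = 8.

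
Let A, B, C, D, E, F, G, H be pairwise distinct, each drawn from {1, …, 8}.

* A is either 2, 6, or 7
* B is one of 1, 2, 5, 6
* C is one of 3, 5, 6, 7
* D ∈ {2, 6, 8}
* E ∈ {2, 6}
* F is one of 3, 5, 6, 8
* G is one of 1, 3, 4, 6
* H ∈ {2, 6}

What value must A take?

The 8 variables together cover exactly {1, 2, 3, 4, 5, 6, 7, 8} — 8 values for 8 variables — and 4 appears only in G's list, so G = 4.
The 7 still-open variables together cover exactly {1, 2, 3, 5, 6, 7, 8} — 7 values for 7 variables — and 1 appears only in B's list, so B = 1.
E and H share exactly the 2 values {2, 6}; by pigeonhole those values go to them, so strike 2, 6 from A, C, D, F.
So A = 7.

7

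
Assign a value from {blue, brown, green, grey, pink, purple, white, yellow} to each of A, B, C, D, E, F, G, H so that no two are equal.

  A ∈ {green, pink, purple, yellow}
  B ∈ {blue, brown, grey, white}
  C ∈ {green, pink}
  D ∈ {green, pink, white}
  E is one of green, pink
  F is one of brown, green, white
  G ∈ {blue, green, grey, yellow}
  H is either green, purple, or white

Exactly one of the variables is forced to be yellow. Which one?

C and E share exactly the 2 values {green, pink}; by pigeonhole those values go to them, so strike green, pink from A, D, F, G, H.
D has just one choice, so D = white. So B, F, H can't be white.
That leaves F = brown. Strike brown from B.
H has just one choice, so H = purple. Strike purple from A.
So yellow goes to A.

A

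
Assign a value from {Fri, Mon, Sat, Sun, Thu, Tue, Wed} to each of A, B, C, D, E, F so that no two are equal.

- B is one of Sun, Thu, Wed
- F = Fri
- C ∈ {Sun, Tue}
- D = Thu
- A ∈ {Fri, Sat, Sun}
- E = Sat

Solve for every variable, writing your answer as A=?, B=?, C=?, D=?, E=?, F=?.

A=Sun, B=Wed, C=Tue, D=Thu, E=Sat, F=Fri

D's domain is down to {Thu}, so D = Thu. So B can't be Thu.
E has just one choice, so E = Sat. Strike Sat from A.
F has just one choice, so F = Fri. So A can't be Fri.
That leaves A = Sun. Remove Sun from B, C.
B has just one choice, so B = Wed.
C has just one choice, so C = Tue.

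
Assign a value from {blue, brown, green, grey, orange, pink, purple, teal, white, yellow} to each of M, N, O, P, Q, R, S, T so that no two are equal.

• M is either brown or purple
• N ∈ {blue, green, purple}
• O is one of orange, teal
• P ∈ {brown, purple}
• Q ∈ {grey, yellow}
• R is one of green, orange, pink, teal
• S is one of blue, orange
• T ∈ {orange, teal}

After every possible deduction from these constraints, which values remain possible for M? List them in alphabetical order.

The 2 variables M and P are confined to {brown, purple}, which locks those values in; drop them from N.
O and T between them cover only {orange, teal} — a naked pair. Remove those values from R, S.
S's domain is down to {blue}, so S = blue. Strike blue from N.
N must be green (only option left). Strike green from R.
R has just one choice, so R = pink.
No further eliminations apply; M can still be any of brown, purple.

brown, purple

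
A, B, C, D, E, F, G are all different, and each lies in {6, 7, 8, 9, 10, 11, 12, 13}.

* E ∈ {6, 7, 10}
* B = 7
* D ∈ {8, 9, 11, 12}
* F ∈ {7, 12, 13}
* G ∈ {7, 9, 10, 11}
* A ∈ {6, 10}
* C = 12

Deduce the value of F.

B has just one choice, so B = 7. So E, F, G can't be 7.
C has just one choice, so C = 12. So D, F can't be 12.
So F = 13.

13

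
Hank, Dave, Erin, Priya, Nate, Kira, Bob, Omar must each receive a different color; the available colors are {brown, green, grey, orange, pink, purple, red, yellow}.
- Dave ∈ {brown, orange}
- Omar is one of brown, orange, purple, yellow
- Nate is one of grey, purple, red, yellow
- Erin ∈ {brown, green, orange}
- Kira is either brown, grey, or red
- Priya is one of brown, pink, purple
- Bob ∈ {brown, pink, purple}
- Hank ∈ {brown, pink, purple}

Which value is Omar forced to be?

yellow

The 8 variables together cover exactly {brown, green, grey, orange, pink, purple, red, yellow} — 8 values for 8 variables — and green appears only in Erin's list, so Erin = green.
Hank, Priya, Bob between them cover only {brown, pink, purple} — a naked triple. Remove those values from Dave, Nate, Kira, Omar.
Dave's domain is down to {orange}, so Dave = orange. Remove orange from Omar.
So Omar = yellow.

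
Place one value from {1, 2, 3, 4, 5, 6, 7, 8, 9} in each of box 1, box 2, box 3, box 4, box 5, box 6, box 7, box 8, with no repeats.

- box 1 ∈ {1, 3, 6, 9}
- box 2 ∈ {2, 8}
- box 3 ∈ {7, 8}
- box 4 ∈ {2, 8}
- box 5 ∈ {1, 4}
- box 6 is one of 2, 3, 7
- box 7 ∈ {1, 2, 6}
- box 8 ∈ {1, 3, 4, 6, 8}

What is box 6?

The 8 variables together cover exactly {1, 2, 3, 4, 6, 7, 8, 9} — 8 values for 8 variables — and 9 appears only in box 1's list, so box 1 = 9.
box 2 and box 4 share exactly the 2 values {2, 8}; by pigeonhole those values go to them, so strike 2, 8 from box 3, box 6, box 7, box 8.
box 3 has just one choice, so box 3 = 7. Strike 7 from box 6.
So box 6 = 3.

3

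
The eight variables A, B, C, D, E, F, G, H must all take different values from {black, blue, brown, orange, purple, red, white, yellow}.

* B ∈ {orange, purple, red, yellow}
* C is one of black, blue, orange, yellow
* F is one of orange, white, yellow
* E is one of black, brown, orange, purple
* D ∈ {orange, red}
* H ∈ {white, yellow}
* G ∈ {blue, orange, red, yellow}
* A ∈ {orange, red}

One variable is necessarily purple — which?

B

The 8 variables draw from only 8 values {black, blue, brown, orange, purple, red, white, yellow}, so each is used; only E can be brown, hence E = brown.
The 7 still-open variables draw from only 7 values {black, blue, orange, purple, red, white, yellow}, so each is used; only C can be black, hence C = black.
The 6 still-open variables draw from only 6 values {blue, orange, purple, red, white, yellow}, so each is used; only G can be blue, hence G = blue.
The 5 still-open variables together cover exactly {orange, purple, red, white, yellow} — 5 values for 5 variables — and purple appears only in B's list, so B = purple.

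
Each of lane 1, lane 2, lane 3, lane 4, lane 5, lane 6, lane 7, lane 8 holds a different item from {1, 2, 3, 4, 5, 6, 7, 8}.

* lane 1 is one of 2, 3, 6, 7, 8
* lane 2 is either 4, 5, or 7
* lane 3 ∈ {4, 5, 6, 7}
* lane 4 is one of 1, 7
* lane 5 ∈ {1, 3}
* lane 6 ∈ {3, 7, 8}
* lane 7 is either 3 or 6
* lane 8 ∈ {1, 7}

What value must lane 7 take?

6

The 8 variables draw from only 8 values {1, 2, 3, 4, 5, 6, 7, 8}, so each is used; only lane 1 can be 2, hence lane 1 = 2.
Among the 7 still-open variables, 8 fits only lane 6 (and all 7 values in {1, 3, 4, 5, 6, 7, 8} must be used), so lane 6 = 8.
The 2 variables lane 4 and lane 8 are confined to {1, 7}, which locks those values in; drop them from lane 2, lane 3, lane 5.
lane 5 has just one choice, so lane 5 = 3. Remove 3 from lane 7.
So lane 7 = 6.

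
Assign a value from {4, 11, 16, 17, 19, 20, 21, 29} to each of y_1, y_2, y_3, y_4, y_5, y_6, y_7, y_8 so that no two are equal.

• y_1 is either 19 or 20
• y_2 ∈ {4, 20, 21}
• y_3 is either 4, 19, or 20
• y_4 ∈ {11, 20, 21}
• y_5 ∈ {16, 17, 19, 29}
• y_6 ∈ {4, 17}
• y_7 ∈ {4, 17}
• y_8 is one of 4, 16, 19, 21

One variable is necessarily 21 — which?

y_2

Among the 8 variables, 11 fits only y_4 (and all 8 values in {4, 11, 16, 17, 19, 20, 21, 29} must be used), so y_4 = 11.
The 7 still-open variables draw from only 7 values {4, 16, 17, 19, 20, 21, 29}, so each is used; only y_5 can be 29, hence y_5 = 29.
The 6 still-open variables draw from only 6 values {4, 16, 17, 19, 20, 21}, so each is used; only y_8 can be 16, hence y_8 = 16.
Among the 5 still-open variables, 21 fits only y_2 (and all 5 values in {4, 17, 19, 20, 21} must be used), so y_2 = 21.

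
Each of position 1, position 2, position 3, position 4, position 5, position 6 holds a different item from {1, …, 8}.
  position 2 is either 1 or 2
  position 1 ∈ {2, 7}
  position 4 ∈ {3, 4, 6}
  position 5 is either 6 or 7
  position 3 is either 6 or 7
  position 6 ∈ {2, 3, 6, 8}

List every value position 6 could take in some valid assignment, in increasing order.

position 3 and position 5 share exactly the 2 values {6, 7}; by pigeonhole those values go to them, so strike 6, 7 from position 1, position 4, position 6.
position 1 has just one choice, so position 1 = 2. So position 2, position 6 can't be 2.
position 2 must be 1 (only option left).
No further eliminations apply; position 6 can still be any of 3, 8.

3, 8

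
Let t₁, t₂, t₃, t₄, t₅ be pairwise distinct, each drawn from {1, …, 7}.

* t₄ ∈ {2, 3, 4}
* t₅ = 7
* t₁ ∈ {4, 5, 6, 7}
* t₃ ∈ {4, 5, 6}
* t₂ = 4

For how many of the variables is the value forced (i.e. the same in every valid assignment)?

t₂ has just one choice, so t₂ = 4. Eliminate 4 elsewhere: t₁, t₃, t₄.
t₅'s domain is down to {7}, so t₅ = 7. Eliminate 7 elsewhere: t₁.
Determined: t₂=4, t₅=7. The other variables each still have more than one consistent value. That makes 2.

2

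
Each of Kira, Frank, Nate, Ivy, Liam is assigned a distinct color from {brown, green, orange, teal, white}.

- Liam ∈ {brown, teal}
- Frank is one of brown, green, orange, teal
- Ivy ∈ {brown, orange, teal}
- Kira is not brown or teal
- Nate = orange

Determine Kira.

white

Nate has just one choice, so Nate = orange. So Kira, Frank, Ivy can't be orange.
The 4 still-open variables together cover exactly {brown, green, teal, white} — 4 values for 4 variables — and white appears only in Kira's list, so Kira = white.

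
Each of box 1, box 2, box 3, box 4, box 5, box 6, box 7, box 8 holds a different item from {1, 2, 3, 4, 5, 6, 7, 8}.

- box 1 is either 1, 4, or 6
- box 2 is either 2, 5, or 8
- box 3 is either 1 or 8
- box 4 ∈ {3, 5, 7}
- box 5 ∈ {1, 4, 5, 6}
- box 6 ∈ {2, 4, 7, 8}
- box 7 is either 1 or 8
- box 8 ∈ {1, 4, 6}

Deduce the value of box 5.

The 8 variables together cover exactly {1, 2, 3, 4, 5, 6, 7, 8} — 8 values for 8 variables — and 3 appears only in box 4's list, so box 4 = 3.
The 7 still-open variables draw from only 7 values {1, 2, 4, 5, 6, 7, 8}, so each is used; only box 6 can be 7, hence box 6 = 7.
The 6 still-open variables together cover exactly {1, 2, 4, 5, 6, 8} — 6 values for 6 variables — and 2 appears only in box 2's list, so box 2 = 2.
Among the 5 still-open variables, 5 fits only box 5 (and all 5 values in {1, 4, 5, 6, 8} must be used), so box 5 = 5.

5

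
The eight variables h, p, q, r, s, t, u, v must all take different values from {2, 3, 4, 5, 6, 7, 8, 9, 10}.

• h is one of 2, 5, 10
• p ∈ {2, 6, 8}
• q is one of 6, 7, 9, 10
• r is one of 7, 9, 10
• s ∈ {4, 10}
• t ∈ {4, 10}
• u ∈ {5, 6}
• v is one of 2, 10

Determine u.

The 8 variables together cover exactly {2, 4, 5, 6, 7, 8, 9, 10} — 8 values for 8 variables — and 8 appears only in p's list, so p = 8.
s and t between them cover only {4, 10} — a naked pair. Remove those values from h, q, r, v.
v has just one choice, so v = 2. Strike 2 from h.
h must be 5 (only option left). So u can't be 5.
So u = 6.

6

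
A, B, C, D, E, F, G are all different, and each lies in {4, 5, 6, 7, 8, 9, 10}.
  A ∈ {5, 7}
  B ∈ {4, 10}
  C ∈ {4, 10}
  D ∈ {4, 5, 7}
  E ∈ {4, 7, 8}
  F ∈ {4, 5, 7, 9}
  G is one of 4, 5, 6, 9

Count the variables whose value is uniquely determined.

Among the 7 variables, 6 fits only G (and all 7 values in {4, 5, 6, 7, 8, 9, 10} must be used), so G = 6.
The 6 still-open variables together cover exactly {4, 5, 7, 8, 9, 10} — 6 values for 6 variables — and 8 appears only in E's list, so E = 8.
The 5 still-open variables draw from only 5 values {4, 5, 7, 9, 10}, so each is used; only F can be 9, hence F = 9.
B and C share exactly the 2 values {4, 10}; by pigeonhole those values go to them, so strike 4, 10 from D.
Determined: E=8, F=9, G=6. The other variables each still have more than one consistent value. That makes 3.

3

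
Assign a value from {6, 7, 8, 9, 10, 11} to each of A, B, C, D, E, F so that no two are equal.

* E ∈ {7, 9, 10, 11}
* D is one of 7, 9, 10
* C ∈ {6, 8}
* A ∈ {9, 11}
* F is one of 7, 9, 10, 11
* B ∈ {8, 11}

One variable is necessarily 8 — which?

The 6 variables together cover exactly {6, 7, 8, 9, 10, 11} — 6 values for 6 variables — and 6 appears only in C's list, so C = 6.
The 5 still-open variables draw from only 5 values {7, 8, 9, 10, 11}, so each is used; only B can be 8, hence B = 8.

B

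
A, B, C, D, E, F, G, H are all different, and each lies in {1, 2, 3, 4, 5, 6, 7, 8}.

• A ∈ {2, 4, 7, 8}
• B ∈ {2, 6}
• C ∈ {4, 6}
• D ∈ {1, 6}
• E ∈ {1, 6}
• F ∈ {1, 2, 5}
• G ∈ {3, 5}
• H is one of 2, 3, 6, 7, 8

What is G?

3

D and E between them cover only {1, 6} — a naked pair. Remove those values from B, C, F, H.
B must be 2 (only option left). Eliminate 2 elsewhere: A, F, H.
C has just one choice, so C = 4. Eliminate 4 elsewhere: A.
F's domain is down to {5}, so F = 5. Remove 5 from G.
So G = 3.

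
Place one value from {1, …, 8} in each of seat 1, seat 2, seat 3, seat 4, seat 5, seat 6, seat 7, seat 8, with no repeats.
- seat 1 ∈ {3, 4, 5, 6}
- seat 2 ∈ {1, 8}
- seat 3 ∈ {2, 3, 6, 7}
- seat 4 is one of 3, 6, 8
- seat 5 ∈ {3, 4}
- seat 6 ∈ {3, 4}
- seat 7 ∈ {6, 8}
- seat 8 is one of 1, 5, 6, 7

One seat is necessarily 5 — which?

The 8 variables together cover exactly {1, 2, 3, 4, 5, 6, 7, 8} — 8 values for 8 variables — and 2 appears only in seat 3's list, so seat 3 = 2.
The 7 still-open variables together cover exactly {1, 3, 4, 5, 6, 7, 8} — 7 values for 7 variables — and 7 appears only in seat 8's list, so seat 8 = 7.
Among the 6 still-open variables, 1 fits only seat 2 (and all 6 values in {1, 3, 4, 5, 6, 8} must be used), so seat 2 = 1.
Among the 5 still-open variables, 5 fits only seat 1 (and all 5 values in {3, 4, 5, 6, 8} must be used), so seat 1 = 5.

seat 1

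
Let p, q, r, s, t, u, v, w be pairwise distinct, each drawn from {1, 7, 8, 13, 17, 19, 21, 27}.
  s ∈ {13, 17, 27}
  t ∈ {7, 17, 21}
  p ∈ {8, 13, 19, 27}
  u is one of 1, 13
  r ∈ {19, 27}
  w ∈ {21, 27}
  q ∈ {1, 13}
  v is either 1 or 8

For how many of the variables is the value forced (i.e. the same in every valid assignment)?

4

Among the 8 variables, 7 fits only t (and all 8 values in {1, 7, 8, 13, 17, 19, 21, 27} must be used), so t = 7.
The 7 still-open variables draw from only 7 values {1, 8, 13, 17, 19, 21, 27}, so each is used; only s can be 17, hence s = 17.
The 6 still-open variables draw from only 6 values {1, 8, 13, 19, 21, 27}, so each is used; only w can be 21, hence w = 21.
q and u between them cover only {1, 13} — a naked pair. Remove those values from p, v.
v must be 8 (only option left). So p can't be 8.
Determined: s=17, t=7, v=8, w=21. The other variables each still have more than one consistent value. That makes 4.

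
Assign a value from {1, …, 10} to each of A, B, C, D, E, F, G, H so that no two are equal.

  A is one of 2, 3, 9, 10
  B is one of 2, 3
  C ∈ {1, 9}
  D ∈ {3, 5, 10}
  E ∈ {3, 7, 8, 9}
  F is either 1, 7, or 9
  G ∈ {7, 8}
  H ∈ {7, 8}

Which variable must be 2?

B

Among the 8 variables, 5 fits only D (and all 8 values in {1, 2, 3, 5, 7, 8, 9, 10} must be used), so D = 5.
Among the 7 still-open variables, 10 fits only A (and all 7 values in {1, 2, 3, 7, 8, 9, 10} must be used), so A = 10.
Among the 6 still-open variables, 2 fits only B (and all 6 values in {1, 2, 3, 7, 8, 9} must be used), so B = 2.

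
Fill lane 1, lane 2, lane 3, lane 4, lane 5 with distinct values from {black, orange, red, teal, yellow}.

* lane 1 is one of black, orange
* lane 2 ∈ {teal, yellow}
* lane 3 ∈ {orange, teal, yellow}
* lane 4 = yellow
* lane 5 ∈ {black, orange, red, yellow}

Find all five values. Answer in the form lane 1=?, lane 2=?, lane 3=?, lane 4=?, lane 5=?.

lane 4 must be yellow (only option left). Remove yellow from lane 2, lane 3, lane 5.
lane 2 has just one choice, so lane 2 = teal. So lane 3 can't be teal.
lane 3 has just one choice, so lane 3 = orange. Strike orange from lane 1, lane 5.
lane 1 must be black (only option left). Strike black from lane 5.
lane 5's domain is down to {red}, so lane 5 = red.

lane 1=black, lane 2=teal, lane 3=orange, lane 4=yellow, lane 5=red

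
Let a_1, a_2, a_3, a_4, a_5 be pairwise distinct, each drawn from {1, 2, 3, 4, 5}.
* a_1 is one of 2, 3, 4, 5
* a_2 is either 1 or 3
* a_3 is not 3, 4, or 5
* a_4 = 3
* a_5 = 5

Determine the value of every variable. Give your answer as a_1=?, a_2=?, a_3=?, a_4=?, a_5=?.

a_4's domain is down to {3}, so a_4 = 3. Remove 3 from a_1, a_2.
That leaves a_5 = 5. Strike 5 from a_1.
a_2's domain is down to {1}, so a_2 = 1. Eliminate 1 elsewhere: a_3.
a_3 must be 2 (only option left). So a_1 can't be 2.
a_1 has just one choice, so a_1 = 4.

a_1=4, a_2=1, a_3=2, a_4=3, a_5=5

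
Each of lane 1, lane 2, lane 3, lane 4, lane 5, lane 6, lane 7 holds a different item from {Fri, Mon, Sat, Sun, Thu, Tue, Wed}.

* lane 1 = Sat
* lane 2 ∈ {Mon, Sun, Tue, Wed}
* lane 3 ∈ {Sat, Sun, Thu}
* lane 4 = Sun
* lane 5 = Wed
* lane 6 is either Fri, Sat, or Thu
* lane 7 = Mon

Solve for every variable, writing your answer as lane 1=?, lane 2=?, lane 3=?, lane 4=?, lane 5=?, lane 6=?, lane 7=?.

lane 1=Sat, lane 2=Tue, lane 3=Thu, lane 4=Sun, lane 5=Wed, lane 6=Fri, lane 7=Mon

lane 1's domain is down to {Sat}, so lane 1 = Sat. Remove Sat from lane 3, lane 6.
lane 4's domain is down to {Sun}, so lane 4 = Sun. So lane 2, lane 3 can't be Sun.
lane 5 must be Wed (only option left). Remove Wed from lane 2.
lane 7 has just one choice, so lane 7 = Mon. Strike Mon from lane 2.
lane 2 has just one choice, so lane 2 = Tue.
That leaves lane 3 = Thu. Remove Thu from lane 6.
lane 6's domain is down to {Fri}, so lane 6 = Fri.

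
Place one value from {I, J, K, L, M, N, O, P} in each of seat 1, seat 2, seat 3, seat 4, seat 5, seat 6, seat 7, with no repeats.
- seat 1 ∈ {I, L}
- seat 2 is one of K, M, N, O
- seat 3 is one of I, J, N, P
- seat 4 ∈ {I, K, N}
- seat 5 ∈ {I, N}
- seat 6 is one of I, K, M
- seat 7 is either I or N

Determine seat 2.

seat 5 and seat 7 between them cover only {I, N} — a naked pair. Remove those values from seat 1, seat 2, seat 3, seat 4, seat 6.
seat 1 has just one choice, so seat 1 = L.
seat 4's domain is down to {K}, so seat 4 = K. Remove K from seat 2, seat 6.
seat 6's domain is down to {M}, so seat 6 = M. Remove M from seat 2.
So seat 2 = O.

O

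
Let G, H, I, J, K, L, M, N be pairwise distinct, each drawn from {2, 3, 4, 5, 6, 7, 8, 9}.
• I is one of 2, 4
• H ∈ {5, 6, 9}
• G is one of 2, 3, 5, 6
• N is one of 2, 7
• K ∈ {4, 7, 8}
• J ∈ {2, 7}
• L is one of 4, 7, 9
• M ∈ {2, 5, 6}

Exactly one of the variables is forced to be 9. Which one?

L

Among the 8 variables, 3 fits only G (and all 8 values in {2, 3, 4, 5, 6, 7, 8, 9} must be used), so G = 3.
Among the 7 still-open variables, 8 fits only K (and all 7 values in {2, 4, 5, 6, 7, 8, 9} must be used), so K = 8.
J and N share exactly the 2 values {2, 7}; by pigeonhole those values go to them, so strike 2, 7 from I, L, M.
I must be 4 (only option left). So L can't be 4.
So 9 goes to L.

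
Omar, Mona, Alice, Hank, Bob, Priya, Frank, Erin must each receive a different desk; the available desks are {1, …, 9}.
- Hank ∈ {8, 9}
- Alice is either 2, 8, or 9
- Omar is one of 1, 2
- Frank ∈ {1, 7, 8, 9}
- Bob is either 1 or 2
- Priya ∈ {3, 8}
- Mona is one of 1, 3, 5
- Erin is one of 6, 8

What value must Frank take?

The 8 variables together cover exactly {1, 2, 3, 5, 6, 7, 8, 9} — 8 values for 8 variables — and 5 appears only in Mona's list, so Mona = 5.
Among the 7 still-open variables, 3 fits only Priya (and all 7 values in {1, 2, 3, 6, 7, 8, 9} must be used), so Priya = 3.
The 6 still-open variables draw from only 6 values {1, 2, 6, 7, 8, 9}, so each is used; only Erin can be 6, hence Erin = 6.
The 5 still-open variables together cover exactly {1, 2, 7, 8, 9} — 5 values for 5 variables — and 7 appears only in Frank's list, so Frank = 7.

7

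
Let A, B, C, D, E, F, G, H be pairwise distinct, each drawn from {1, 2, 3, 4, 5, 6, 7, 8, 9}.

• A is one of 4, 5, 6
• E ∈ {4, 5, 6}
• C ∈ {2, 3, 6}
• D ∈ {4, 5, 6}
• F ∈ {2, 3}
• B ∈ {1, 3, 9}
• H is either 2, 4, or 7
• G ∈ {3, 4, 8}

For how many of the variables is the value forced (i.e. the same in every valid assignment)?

A, D, E share exactly the 3 values {4, 5, 6}; by pigeonhole those values go to them, so strike 4, 5, 6 from C, G, H.
C and F share exactly the 2 values {2, 3}; by pigeonhole those values go to them, so strike 2, 3 from B, G, H.
G must be 8 (only option left).
That leaves H = 7.
Determined: G=8, H=7. The other variables each still have more than one consistent value. That makes 2.

2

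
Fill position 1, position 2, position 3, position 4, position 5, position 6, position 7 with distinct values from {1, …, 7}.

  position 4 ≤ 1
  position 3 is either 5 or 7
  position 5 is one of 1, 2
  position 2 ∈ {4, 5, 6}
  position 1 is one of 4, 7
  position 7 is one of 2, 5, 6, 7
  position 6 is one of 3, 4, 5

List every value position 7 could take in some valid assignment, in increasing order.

position 4's domain is down to {1}, so position 4 = 1. So position 5 can't be 1.
That leaves position 5 = 2. So position 7 can't be 2.
The 5 still-open variables together cover exactly {3, 4, 5, 6, 7} — 5 values for 5 variables — and 3 appears only in position 6's list, so position 6 = 3.
No further eliminations apply; position 7 can still be any of 5, 6, 7.

5, 6, 7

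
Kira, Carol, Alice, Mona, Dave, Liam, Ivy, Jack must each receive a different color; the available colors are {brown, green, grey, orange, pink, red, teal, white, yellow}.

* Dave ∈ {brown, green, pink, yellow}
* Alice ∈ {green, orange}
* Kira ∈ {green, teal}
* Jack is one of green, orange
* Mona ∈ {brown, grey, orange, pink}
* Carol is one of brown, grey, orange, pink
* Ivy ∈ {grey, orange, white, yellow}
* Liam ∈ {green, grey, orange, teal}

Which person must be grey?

Liam

The 8 variables together cover exactly {brown, green, grey, orange, pink, teal, white, yellow} — 8 values for 8 variables — and white appears only in Ivy's list, so Ivy = white.
The 7 still-open variables together cover exactly {brown, green, grey, orange, pink, teal, yellow} — 7 values for 7 variables — and yellow appears only in Dave's list, so Dave = yellow.
Alice and Jack share exactly the 2 values {green, orange}; by pigeonhole those values go to them, so strike green, orange from Kira, Carol, Mona, Liam.
Kira's domain is down to {teal}, so Kira = teal. Strike teal from Liam.
So grey goes to Liam.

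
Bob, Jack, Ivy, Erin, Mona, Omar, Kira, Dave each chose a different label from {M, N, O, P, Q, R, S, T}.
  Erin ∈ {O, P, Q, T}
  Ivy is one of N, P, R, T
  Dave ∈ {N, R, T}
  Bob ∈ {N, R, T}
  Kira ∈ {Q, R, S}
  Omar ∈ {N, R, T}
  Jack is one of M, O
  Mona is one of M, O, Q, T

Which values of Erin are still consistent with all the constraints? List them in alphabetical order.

O, Q

Among the 8 variables, S fits only Kira (and all 8 values in {M, N, O, P, Q, R, S, T} must be used), so Kira = S.
Bob, Omar, Dave share exactly the 3 values {N, R, T}; by pigeonhole those values go to them, so strike N, R, T from Ivy, Erin, Mona.
Ivy's domain is down to {P}, so Ivy = P. So Erin can't be P.
No further eliminations apply; Erin can still be any of O, Q.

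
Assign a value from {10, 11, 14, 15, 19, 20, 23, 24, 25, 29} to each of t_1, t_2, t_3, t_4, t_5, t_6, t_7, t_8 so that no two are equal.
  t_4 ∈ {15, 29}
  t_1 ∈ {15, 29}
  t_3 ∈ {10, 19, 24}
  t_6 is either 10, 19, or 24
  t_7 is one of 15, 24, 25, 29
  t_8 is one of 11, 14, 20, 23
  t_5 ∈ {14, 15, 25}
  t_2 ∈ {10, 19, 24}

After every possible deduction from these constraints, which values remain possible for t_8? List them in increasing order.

11, 20, 23

t_1 and t_4 share exactly the 2 values {15, 29}; by pigeonhole those values go to them, so strike 15, 29 from t_5, t_7.
t_2, t_3, t_6 share exactly the 3 values {10, 19, 24}; by pigeonhole those values go to them, so strike 10, 19, 24 from t_7.
t_7's domain is down to {25}, so t_7 = 25. Remove 25 from t_5.
That leaves t_5 = 14. Strike 14 from t_8.
No further eliminations apply; t_8 can still be any of 11, 20, 23.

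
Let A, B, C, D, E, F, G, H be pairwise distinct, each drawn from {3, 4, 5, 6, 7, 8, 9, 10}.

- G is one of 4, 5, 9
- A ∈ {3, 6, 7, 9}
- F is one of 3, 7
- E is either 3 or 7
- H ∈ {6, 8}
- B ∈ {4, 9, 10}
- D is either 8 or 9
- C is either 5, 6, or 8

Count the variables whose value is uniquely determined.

3

The 8 variables draw from only 8 values {3, 4, 5, 6, 7, 8, 9, 10}, so each is used; only B can be 10, hence B = 10.
The 7 still-open variables draw from only 7 values {3, 4, 5, 6, 7, 8, 9}, so each is used; only G can be 4, hence G = 4.
Among the 6 still-open variables, 5 fits only C (and all 6 values in {3, 5, 6, 7, 8, 9} must be used), so C = 5.
The 2 variables E and F are confined to {3, 7}, which locks those values in; drop them from A.
Determined: B=10, C=5, G=4. The other variables each still have more than one consistent value. That makes 3.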